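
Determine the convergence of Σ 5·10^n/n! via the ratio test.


aₙ = 5·10^n/n!
a_{n+1}/aₙ = 10^(n+1)/(n+1)! × n!/10^n  (constant 5 cancels)
= 10/(n+1)
L = lim(n→∞) 10/(n+1) = 0
L < 1 → series CONVERGES

Converges (ratio test: L = 0 < 1)


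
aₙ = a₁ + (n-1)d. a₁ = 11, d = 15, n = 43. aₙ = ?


aₙ = a₁ + (n-1)d
= 11 + (43-1)×15
= 11 + 630
= 641

a_43 = 641


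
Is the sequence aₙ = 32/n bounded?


a₁ = 32, a₂ = 32/2, a₃ = 32/3, ...
0 < aₙ ≤ 32 for all n ≥ 1
Lower bound: 0, Upper bound: 32
The sequence IS bounded

Bounded (0 < aₙ ≤ 32)


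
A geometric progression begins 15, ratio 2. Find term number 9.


aₙ = a₁·r^(n-1)
= 15×2^8
= 15×256
= 3840

a_9 = 3840


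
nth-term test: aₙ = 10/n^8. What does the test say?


lim(n→∞) 10/n^8 = 0
lim aₙ = 0 → nth-term test is INCONCLUSIVE
(Need other tests; this is actually a convergent p-series with p=8 > 1)

Inconclusive (lim aₙ = 0; need another test)


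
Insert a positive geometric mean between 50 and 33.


GM = √(50×33) = √1650 = 40.6202

GM = 40.6202


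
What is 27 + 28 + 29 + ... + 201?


Σₖ₌27^201 k = Σₖ₌₁^201 k − Σₖ₌₁^26 k
= 201·202/2 − 26·27/2
= 20301 − 351 = 19950

Σk = 19950


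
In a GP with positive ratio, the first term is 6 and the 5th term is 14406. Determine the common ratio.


r^(n-1) = aₙ/a₁
r^4 = 14406/6 = 2401
r = 2401^(1/4)
= ±7; taking r > 0 gives r = 7

r = 7


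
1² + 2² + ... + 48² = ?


n = 48
n(n+1)(2n+1)/6 = 48×49×97/6
= 228144/6 = 38024

Σk² = 38024


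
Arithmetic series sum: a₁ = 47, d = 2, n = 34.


aₙ = 47 + (34-1)×2 = 113
Sₙ = n(a₁+aₙ)/2 = 34×(47+113)/2
= 34×160/2 = 2720

S_34 = 2720


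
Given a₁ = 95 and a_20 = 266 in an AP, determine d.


d = (aₙ - a₁)/(n-1)
= (266 - 95)/(20-1)
= 171/19 = 9

d = 9


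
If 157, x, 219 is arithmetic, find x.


AM = (157 + 219)/2 = 376/2 = 188

AM = 188


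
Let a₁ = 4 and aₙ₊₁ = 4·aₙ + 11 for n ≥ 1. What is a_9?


Computing step by step:
a_1 = 4
a_2 = 27
a_3 = 119
a_4 = 487
a_5 = 1959
a_6 = 7847
a_7 = 31399
a_8 = 125607
a_9 = 502439


a_9 = 502439


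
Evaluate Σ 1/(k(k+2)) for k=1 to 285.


1/(k(k+2)) = (1/2)·(1/k - 1/(k+2)) (partial fractions)
Telescoping: Σ = (1/2)·(1 + 1/2 - 1/286 - 1/287) = 61275/82082

Sum = 61275/82082


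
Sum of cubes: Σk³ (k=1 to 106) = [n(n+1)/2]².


n(n+1)/2 = 106×107/2 = 5671
Σk³ = 5671² = 32160241

Σk³ = 32160241


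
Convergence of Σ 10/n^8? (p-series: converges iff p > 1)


p-series test: Σ c/n^p converges if p > 1, diverges if p ≤ 1 (constant c > 0 doesn't affect convergence).
p = 8
8 > 1 → CONVERGES

Converges (p = 8 > 1)


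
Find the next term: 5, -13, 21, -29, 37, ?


Pattern: alternating sign, magnitude arithmetic (d=8)
Terms: 5, -13, 21, -29, 37
Next term = -45

Next term = -45


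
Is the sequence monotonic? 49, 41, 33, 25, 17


Differences: -8, -8, -8, -8
All differences < 0 → strictly DECREASING

Monotonically decreasing


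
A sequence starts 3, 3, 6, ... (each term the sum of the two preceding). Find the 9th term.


Computing iteratively: 3, 3, 6, 9, 15, 24, 39, 63, 102
a_9 = 102

a_9 = 102


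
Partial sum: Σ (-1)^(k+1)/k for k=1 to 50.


S = 1 - 1/2 + 1/3 - 1/4 + 1/5 - 1/6 + 1/7 - 1/8 ± ...
= 0.6832
(Full series converges to +ln(2) ≈ +0.6931)

S_50 = 0.6832


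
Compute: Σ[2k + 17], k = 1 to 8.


Σ(2k+17) = 2·Σk + 17·n
= 2·36 + 17·8
= 72 + 136 = 208

Σ = 208


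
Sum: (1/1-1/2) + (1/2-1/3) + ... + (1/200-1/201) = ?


Telescoping: adjacent terms cancel.
= 1/1 - 1/201
= 1 - 1/201 = 200/201

Sum = 200/201


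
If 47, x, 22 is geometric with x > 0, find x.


GM = √(47×22) = √1034 = 32.1559

GM = 32.1559


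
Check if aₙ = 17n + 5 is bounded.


aₙ = 17n + 5 → as n→∞, aₙ→∞
No finite upper bound exists
The sequence is UNBOUNDED

Unbounded (aₙ → ∞ as n → ∞)


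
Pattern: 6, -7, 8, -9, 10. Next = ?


Pattern: alternating sign, magnitude arithmetic (d=1)
Terms: 6, -7, 8, -9, 10
Next term = -11

Next term = -11


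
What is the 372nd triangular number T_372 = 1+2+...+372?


n(n+1)/2 = 372×373/2 = 138756/2 = 69378

Σk = 69378


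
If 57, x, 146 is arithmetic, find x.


AM = (57 + 146)/2 = 203/2 = 101.5

AM = 101.5


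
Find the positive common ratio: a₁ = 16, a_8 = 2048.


r^(n-1) = aₙ/a₁
r^7 = 2048/16 = 128
r = 128^(1/7)
= 2

r = 2


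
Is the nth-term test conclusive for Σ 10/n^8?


lim(n→∞) 10/n^8 = 0
lim aₙ = 0 → nth-term test is INCONCLUSIVE
(Need other tests; this is actually a convergent p-series with p=8 > 1)

Inconclusive (lim aₙ = 0; need another test)


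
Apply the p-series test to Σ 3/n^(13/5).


p-series test: Σ c/n^p converges if p > 1, diverges if p ≤ 1 (constant c > 0 doesn't affect convergence).
p = 13/5
13/5 > 1 → CONVERGES

Converges (p = 13/5 > 1)


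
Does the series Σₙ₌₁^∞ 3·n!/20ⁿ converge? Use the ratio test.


aₙ = 3·n!/20^n
a_{n+1}/aₙ = (n+1)!/20^(n+1) × 20^n/n!  (constant 3 cancels)
= (n+1)/20
L = lim(n→∞) (n+1)/20 = ∞
L > 1 → series DIVERGES

Diverges (ratio test: L = ∞ > 1)


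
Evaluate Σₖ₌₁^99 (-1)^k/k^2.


S = -1 + 1/4 - 1/9 + 1/16 - 1/25 + 1/36 - 1/49 + 1/64 ± ...
= -0.8225
(Full series converges to -π²/12 ≈ -0.8225)

S_99 = -0.8225


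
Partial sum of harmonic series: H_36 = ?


H_36 = 1/1 + 1/2 + 1/3 + ... + 1/36
= 54801925434709/13127595717600
≈ 4.1746

H_36 = 54801925434709/13127595717600 ≈ 4.1746


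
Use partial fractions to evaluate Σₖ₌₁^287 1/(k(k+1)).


1/(k(k+1)) = 1/k - 1/(k+1) (partial fractions)
Telescoping: Σ = 1 - 1/288 = 287/288

Sum = 287/288


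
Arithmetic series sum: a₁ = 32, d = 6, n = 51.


aₙ = 32 + (51-1)×6 = 332
Sₙ = n(a₁+aₙ)/2 = 51×(32+332)/2
= 51×364/2 = 9282

S_51 = 9282


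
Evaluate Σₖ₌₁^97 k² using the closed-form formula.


n = 97
n(n+1)(2n+1)/6 = 97×98×195/6
= 1853670/6 = 308945

Σk² = 308945


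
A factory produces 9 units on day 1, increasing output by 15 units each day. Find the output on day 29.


aₙ = a₁ + (n-1)d
= 9 + (29-1)×15
= 9 + 420
= 429

a_29 = 429


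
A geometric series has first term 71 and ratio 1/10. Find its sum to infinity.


S∞ = a₁/(1-r) = 71/(1 - 1/10)
= 71/(9/10)
= 710/9

S∞ = 710/9


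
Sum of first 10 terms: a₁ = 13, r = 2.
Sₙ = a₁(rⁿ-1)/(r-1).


Sₙ = 13×(2^10 - 1)/(2 - 1)
= 13×(1024 - 1)/1
= 13×1023/1
= 13299

S_10 = 13299


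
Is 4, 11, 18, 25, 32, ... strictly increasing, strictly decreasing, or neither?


Differences: 7, 7, 7, 7
All differences > 0 → strictly INCREASING

Monotonically increasing


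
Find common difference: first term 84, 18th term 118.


d = (aₙ - a₁)/(n-1)
= (118 - 84)/(18-1)
= 34/17 = 2

d = 2


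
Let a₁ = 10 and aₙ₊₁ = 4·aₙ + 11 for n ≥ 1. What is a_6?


Computing step by step:
a_1 = 10
a_2 = 51
a_3 = 215
a_4 = 871
a_5 = 3495
a_6 = 13991


a_6 = 13991


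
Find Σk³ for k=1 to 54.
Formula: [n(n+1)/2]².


n(n+1)/2 = 54×55/2 = 1485
Σk³ = 1485² = 2205225

Σk³ = 2205225


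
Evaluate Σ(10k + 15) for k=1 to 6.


Σ(10k+15) = 10·Σk + 15·n
= 10·21 + 15·6
= 210 + 90 = 300

Σ = 300


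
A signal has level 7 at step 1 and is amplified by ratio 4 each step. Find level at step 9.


aₙ = a₁·r^(n-1)
= 7×4^8
= 7×65536
= 458752

a_9 = 458752


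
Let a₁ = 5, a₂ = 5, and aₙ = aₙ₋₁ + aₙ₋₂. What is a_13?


Computing iteratively: 5, 5, 10, 15, 25, 40, 65, 105, 170, 275, 445, 720, ...
a_13 = 1165

a_13 = 1165


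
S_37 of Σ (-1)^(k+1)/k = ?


S = 1 - 1/2 + 1/3 - 1/4 + 1/5 - 1/6 + 1/7 - 1/8 ± ...
= 0.7065
(Full series converges to +ln(2) ≈ +0.6931)

S_37 = 0.7065


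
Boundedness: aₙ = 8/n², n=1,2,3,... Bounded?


a₁ = 8, a₂ = 8/4, a₃ = 8/9, ...
0 < aₙ ≤ 8 for all n ≥ 1
The sequence IS bounded

Bounded (0 < aₙ ≤ 8)


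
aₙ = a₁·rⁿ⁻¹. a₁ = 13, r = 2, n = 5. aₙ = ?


aₙ = a₁·r^(n-1)
= 13×2^4
= 13×16
= 208

a_5 = 208


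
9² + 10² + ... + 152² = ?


Σₖ₌9^152 k² = Σₖ₌₁^152 k² − Σₖ₌₁^8 k²
= 152·153·305/6 − 8·9·17/6
= 1182180 − 204 = 1181976

Σk² = 1181976


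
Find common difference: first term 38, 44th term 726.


d = (aₙ - a₁)/(n-1)
= (726 - 38)/(44-1)
= 688/43 = 16

d = 16


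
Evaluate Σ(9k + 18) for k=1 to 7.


Σ(9k+18) = 9·Σk + 18·n
= 9·28 + 18·7
= 252 + 126 = 378

Σ = 378


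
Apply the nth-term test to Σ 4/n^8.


lim(n→∞) 4/n^8 = 0
lim aₙ = 0 → nth-term test is INCONCLUSIVE
(Need other tests; this is actually a convergent p-series with p=8 > 1)

Inconclusive (lim aₙ = 0; need another test)


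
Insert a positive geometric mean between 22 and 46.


GM = √(22×46) = √1012 = 31.8119

GM = 31.8119


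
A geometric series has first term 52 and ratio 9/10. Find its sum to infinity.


S∞ = a₁/(1-r) = 52/(1 - 9/10)
= 52/(1/10)
= 520

S∞ = 520


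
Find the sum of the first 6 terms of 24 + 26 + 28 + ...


aₙ = 24 + (6-1)×2 = 34
Sₙ = n(a₁+aₙ)/2 = 6×(24+34)/2
= 6×58/2 = 174

S_6 = 174


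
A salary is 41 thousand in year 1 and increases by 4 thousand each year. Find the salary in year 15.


aₙ = a₁ + (n-1)d
= 41 + (15-1)×4
= 41 + 56
= 97

a_15 = 97


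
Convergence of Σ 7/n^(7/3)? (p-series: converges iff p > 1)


p-series test: Σ c/n^p converges if p > 1, diverges if p ≤ 1 (constant c > 0 doesn't affect convergence).
p = 7/3
7/3 > 1 → CONVERGES

Converges (p = 7/3 > 1)


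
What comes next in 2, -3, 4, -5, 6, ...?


Pattern: alternating sign, magnitude arithmetic (d=1)
Terms: 2, -3, 4, -5, 6
Next term = -7

Next term = -7


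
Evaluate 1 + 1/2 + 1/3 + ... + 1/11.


H_11 = 1/1 + 1/2 + 1/3 + ... + 1/11
= 83711/27720
≈ 3.0199

H_11 = 83711/27720 ≈ 3.0199


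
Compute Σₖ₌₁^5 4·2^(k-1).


Sₙ = 4×(2^5 - 1)/(2 - 1)
= 4×(32 - 1)/1
= 4×31/1
= 124

S_5 = 124


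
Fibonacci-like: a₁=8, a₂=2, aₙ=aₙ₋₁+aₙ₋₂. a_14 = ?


Computing iteratively: 8, 2, 10, 12, 22, 34, 56, 90, 146, 236, 382, 618, ...
a_14 = 1618

a_14 = 1618


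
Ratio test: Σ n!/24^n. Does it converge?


aₙ = n!/24^n
a_{n+1}/aₙ = (n+1)!/24^(n+1) × 24^n/n!
= (n+1)/24
L = lim(n→∞) (n+1)/24 = ∞
L > 1 → series DIVERGES

Diverges (ratio test: L = ∞ > 1)


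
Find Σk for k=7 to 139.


Σₖ₌7^139 k = Σₖ₌₁^139 k − Σₖ₌₁^6 k
= 139·140/2 − 6·7/2
= 9730 − 21 = 9709

Σk = 9709


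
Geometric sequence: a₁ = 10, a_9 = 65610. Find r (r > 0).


r^(n-1) = aₙ/a₁
r^8 = 65610/10 = 6561
r = 6561^(1/8)
= ±3; taking r > 0 gives r = 3

r = 3


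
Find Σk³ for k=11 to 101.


Σₖ₌11^101 k³ = [101·102/2]² − [10·11/2]²
= 26532801 − 3025 = 26529776

Σk³ = 26529776


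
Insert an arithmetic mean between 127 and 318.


AM = (127 + 318)/2 = 445/2 = 222.5

AM = 222.5


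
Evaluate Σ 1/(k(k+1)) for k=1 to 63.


1/(k(k+1)) = 1/k - 1/(k+1) (partial fractions)
Telescoping: Σ = 1 - 1/64 = 63/64

Sum = 63/64


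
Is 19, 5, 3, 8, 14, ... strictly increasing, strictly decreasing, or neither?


Differences: -14, -2, 5, 6
Difference at position 3 is +5 (> 0) but position 1 is -14 (< 0) — sequence both rises and falls
→ NOT monotonic

Not monotonic


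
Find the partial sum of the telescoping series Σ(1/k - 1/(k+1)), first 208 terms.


Telescoping: adjacent terms cancel.
= 1/1 - 1/209
= 1 - 1/209 = 208/209

Sum = 208/209


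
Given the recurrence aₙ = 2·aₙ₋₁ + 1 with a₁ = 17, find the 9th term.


Computing step by step:
a_1 = 17
a_2 = 35
a_3 = 71
a_4 = 143
a_5 = 287
a_6 = 575
a_7 = 1151
a_8 = 2303
a_9 = 4607


a_9 = 4607


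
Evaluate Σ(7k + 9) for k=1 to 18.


Σ(7k+9) = 7·Σk + 9·n
= 7·171 + 9·18
= 1197 + 162 = 1359

Σ = 1359


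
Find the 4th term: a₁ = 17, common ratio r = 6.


aₙ = a₁·r^(n-1)
= 17×6^3
= 17×216
= 3672

a_4 = 3672


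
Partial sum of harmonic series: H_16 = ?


H_16 = 1/1 + 1/2 + 1/3 + ... + 1/16
= 2436559/720720
≈ 3.3807

H_16 = 2436559/720720 ≈ 3.3807


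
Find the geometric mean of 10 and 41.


GM = √(10×41) = √410 = 20.2485

GM = 20.2485


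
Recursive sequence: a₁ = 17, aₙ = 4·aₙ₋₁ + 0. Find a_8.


Computing step by step:
a_1 = 17
a_2 = 68
a_3 = 272
a_4 = 1088
a_5 = 4352
a_6 = 17408
a_7 = 69632
a_8 = 278528


a_8 = 278528


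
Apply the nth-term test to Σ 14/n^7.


lim(n→∞) 14/n^7 = 0
lim aₙ = 0 → nth-term test is INCONCLUSIVE
(Need other tests; this is actually a convergent p-series with p=7 > 1)

Inconclusive (lim aₙ = 0; need another test)


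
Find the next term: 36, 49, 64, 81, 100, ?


Pattern: perfect squares: n²
Terms: 36, 49, 64, 81, 100
Next term = 121

Next term = 121


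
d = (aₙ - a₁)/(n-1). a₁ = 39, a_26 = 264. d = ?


d = (aₙ - a₁)/(n-1)
= (264 - 39)/(26-1)
= 225/25 = 9

d = 9


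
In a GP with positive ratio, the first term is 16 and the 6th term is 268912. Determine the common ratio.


r^(n-1) = aₙ/a₁
r^5 = 268912/16 = 16807
r = 16807^(1/5)
= 7

r = 7


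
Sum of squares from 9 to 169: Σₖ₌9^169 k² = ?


Σₖ₌9^169 k² = Σₖ₌₁^169 k² − Σₖ₌₁^8 k²
= 169·170·339/6 − 8·9·17/6
= 1623245 − 204 = 1623041

Σk² = 1623041


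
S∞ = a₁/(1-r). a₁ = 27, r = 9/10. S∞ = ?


S∞ = a₁/(1-r) = 27/(1 - 9/10)
= 27/(1/10)
= 270

S∞ = 270


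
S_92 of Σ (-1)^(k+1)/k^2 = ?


S = 1 - 1/4 + 1/9 - 1/16 + 1/25 - 1/36 + 1/49 - 1/64 ± ...
= 0.8224
(Full series converges to +π²/12 ≈ +0.8225)

S_92 = 0.8224


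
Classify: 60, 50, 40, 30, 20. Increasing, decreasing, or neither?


Differences: -10, -10, -10, -10
All differences < 0 → strictly DECREASING

Monotonically decreasing


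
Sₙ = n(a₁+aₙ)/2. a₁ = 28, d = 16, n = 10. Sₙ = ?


aₙ = 28 + (10-1)×16 = 172
Sₙ = n(a₁+aₙ)/2 = 10×(28+172)/2
= 10×200/2 = 1000

S_10 = 1000


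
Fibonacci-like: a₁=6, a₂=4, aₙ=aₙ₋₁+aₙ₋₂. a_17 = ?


Computing iteratively: 6, 4, 10, 14, 24, 38, 62, 100, 162, 262, 424, 686, ...
a_17 = 7608

a_17 = 7608


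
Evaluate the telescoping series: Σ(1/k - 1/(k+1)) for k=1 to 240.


Telescoping: adjacent terms cancel.
= 1/1 - 1/241
= 1 - 1/241 = 240/241

Sum = 240/241


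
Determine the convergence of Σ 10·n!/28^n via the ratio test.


aₙ = 10·n!/28^n
a_{n+1}/aₙ = (n+1)!/28^(n+1) × 28^n/n!  (constant 10 cancels)
= (n+1)/28
L = lim(n→∞) (n+1)/28 = ∞
L > 1 → series DIVERGES

Diverges (ratio test: L = ∞ > 1)


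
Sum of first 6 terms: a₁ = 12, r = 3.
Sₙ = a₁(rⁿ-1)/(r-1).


Sₙ = 12×(3^6 - 1)/(3 - 1)
= 12×(729 - 1)/2
= 12×728/2
= 4368

S_6 = 4368


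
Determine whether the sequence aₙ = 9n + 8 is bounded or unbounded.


aₙ = 9n + 8 → as n→∞, aₙ→∞
No finite upper bound exists
The sequence is UNBOUNDED

Unbounded (aₙ → ∞ as n → ∞)


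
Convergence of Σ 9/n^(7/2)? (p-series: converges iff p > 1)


p-series test: Σ c/n^p converges if p > 1, diverges if p ≤ 1 (constant c > 0 doesn't affect convergence).
p = 7/2
7/2 > 1 → CONVERGES

Converges (p = 7/2 > 1)


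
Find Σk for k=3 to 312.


Σₖ₌3^312 k = Σₖ₌₁^312 k − Σₖ₌₁^2 k
= 312·313/2 − 2·3/2
= 48828 − 3 = 48825

Σk = 48825


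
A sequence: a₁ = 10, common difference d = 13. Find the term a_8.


aₙ = a₁ + (n-1)d
= 10 + (8-1)×13
= 10 + 91
= 101

a_8 = 101


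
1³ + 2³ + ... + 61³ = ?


n(n+1)/2 = 61×62/2 = 1891
Σk³ = 1891² = 3575881

Σk³ = 3575881


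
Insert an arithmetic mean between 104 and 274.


AM = (104 + 274)/2 = 378/2 = 189

AM = 189


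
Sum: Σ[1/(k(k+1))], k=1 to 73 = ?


1/(k(k+1)) = 1/k - 1/(k+1) (partial fractions)
Telescoping: Σ = 1 - 1/74 = 73/74

Sum = 73/74


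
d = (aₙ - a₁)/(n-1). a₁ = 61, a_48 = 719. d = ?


d = (aₙ - a₁)/(n-1)
= (719 - 61)/(48-1)
= 658/47 = 14

d = 14


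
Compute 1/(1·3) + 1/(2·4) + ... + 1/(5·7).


1/(k(k+2)) = (1/2)·(1/k - 1/(k+2)) (partial fractions)
Telescoping: Σ = (1/2)·(1 + 1/2 - 1/6 - 1/7) = 25/42

Sum = 25/42


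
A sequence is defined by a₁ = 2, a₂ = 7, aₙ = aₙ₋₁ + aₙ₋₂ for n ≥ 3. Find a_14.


Computing iteratively: 2, 7, 9, 16, 25, 41, 66, 107, 173, 280, 453, 733, ...
a_14 = 1919

a_14 = 1919


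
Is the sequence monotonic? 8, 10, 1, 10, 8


Differences: 2, -9, 9, -2
Difference at position 1 is +2 (> 0) but position 2 is -9 (< 0) — sequence both rises and falls
→ NOT monotonic

Not monotonic


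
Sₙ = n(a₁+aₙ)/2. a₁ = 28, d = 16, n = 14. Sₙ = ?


aₙ = 28 + (14-1)×16 = 236
Sₙ = n(a₁+aₙ)/2 = 14×(28+236)/2
= 14×264/2 = 1848

S_14 = 1848


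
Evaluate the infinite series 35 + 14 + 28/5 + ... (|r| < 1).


S∞ = a₁/(1-r) = 35/(1 - 2/5)
= 35/(3/5)
= 175/3

S∞ = 175/3


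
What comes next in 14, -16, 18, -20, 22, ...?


Pattern: alternating sign, magnitude arithmetic (d=2)
Terms: 14, -16, 18, -20, 22
Next term = -24

Next term = -24


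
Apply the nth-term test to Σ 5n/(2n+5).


lim(n→∞) 5n/(2n+5) = 5/2 = 5/2  (divide numerator and denominator by n)
lim aₙ = 5/2 ≠ 0 → series DIVERGES

Diverges (lim aₙ = 5/2 ≠ 0)


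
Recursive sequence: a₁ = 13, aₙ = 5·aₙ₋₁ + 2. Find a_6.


Computing step by step:
a_1 = 13
a_2 = 67
a_3 = 337
a_4 = 1687
a_5 = 8437
a_6 = 42187


a_6 = 42187


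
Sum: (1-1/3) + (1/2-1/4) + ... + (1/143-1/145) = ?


Telescoping with gap 2: two head and two tail terms survive.
= (1 + 1/2) - (1/144 + 1/145)
= 3/2 - 1/144 - 1/145 = 31031/20880

Sum = 31031/20880


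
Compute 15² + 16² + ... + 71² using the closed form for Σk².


Σₖ₌15^71 k² = Σₖ₌₁^71 k² − Σₖ₌₁^14 k²
= 71·72·143/6 − 14·15·29/6
= 121836 − 1015 = 120821

Σk² = 120821


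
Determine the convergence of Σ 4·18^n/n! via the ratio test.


aₙ = 4·18^n/n!
a_{n+1}/aₙ = 18^(n+1)/(n+1)! × n!/18^n  (constant 4 cancels)
= 18/(n+1)
L = lim(n→∞) 18/(n+1) = 0
L < 1 → series CONVERGES

Converges (ratio test: L = 0 < 1)


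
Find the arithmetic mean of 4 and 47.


AM = (4 + 47)/2 = 51/2 = 25.5

AM = 25.5


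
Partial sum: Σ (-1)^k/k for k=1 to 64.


S = -1 + 1/2 - 1/3 + 1/4 - 1/5 + 1/6 - 1/7 + 1/8 ± ...
= -0.6854
(Full series converges to -ln(2) ≈ -0.6931)

S_64 = -0.6854


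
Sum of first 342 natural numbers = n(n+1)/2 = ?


n(n+1)/2 = 342×343/2 = 117306/2 = 58653

Σk = 58653


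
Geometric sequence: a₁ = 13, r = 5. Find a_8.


aₙ = a₁·r^(n-1)
= 13×5^7
= 13×78125
= 1015625

a_8 = 1015625


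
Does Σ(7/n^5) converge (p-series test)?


p-series test: Σ c/n^p converges if p > 1, diverges if p ≤ 1 (constant c > 0 doesn't affect convergence).
p = 5
5 > 1 → CONVERGES

Converges (p = 5 > 1)


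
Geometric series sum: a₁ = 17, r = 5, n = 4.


Sₙ = 17×(5^4 - 1)/(5 - 1)
= 17×(625 - 1)/4
= 17×624/4
= 2652

S_4 = 2652


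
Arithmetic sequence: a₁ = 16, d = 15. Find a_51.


aₙ = a₁ + (n-1)d
= 16 + (51-1)×15
= 16 + 750
= 766

a_51 = 766


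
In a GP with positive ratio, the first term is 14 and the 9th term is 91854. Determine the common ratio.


r^(n-1) = aₙ/a₁
r^8 = 91854/14 = 6561
r = 6561^(1/8)
= ±3; taking r > 0 gives r = 3

r = 3


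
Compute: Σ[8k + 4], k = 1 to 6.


Σ(8k+4) = 8·Σk + 4·n
= 8·21 + 4·6
= 168 + 24 = 192

Σ = 192


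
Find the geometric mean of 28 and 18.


GM = √(28×18) = √504 = 22.4499

GM = 22.4499


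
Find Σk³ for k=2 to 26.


Σₖ₌2^26 k³ = [26·27/2]² − [1·2/2]²
= 123201 − 1 = 123200

Σk³ = 123200


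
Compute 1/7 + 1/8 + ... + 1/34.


Σₖ₌7^34 1/k = 1/7 + 1/8 + 1/9 + ... + 1/34
= 21899586326629/13127595717600
≈ 1.6682

Sum = 21899586326629/13127595717600 ≈ 1.6682


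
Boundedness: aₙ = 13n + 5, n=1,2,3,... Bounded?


aₙ = 13n + 5 → as n→∞, aₙ→∞
No finite upper bound exists
The sequence is UNBOUNDED

Unbounded (aₙ → ∞ as n → ∞)


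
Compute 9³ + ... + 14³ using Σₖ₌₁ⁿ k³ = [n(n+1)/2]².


Σₖ₌9^14 k³ = [14·15/2]² − [8·9/2]²
= 11025 − 1296 = 9729

Σk³ = 9729


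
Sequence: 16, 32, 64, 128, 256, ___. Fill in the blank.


Pattern: powers of 2: 2ⁿ
Terms: 16, 32, 64, 128, 256
Next term = 512

Next term = 512


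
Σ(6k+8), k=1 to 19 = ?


Σ(6k+8) = 6·Σk + 8·n
= 6·190 + 8·19
= 1140 + 152 = 1292

Σ = 1292


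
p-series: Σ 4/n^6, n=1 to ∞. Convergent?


p-series test: Σ c/n^p converges if p > 1, diverges if p ≤ 1 (constant c > 0 doesn't affect convergence).
p = 6
6 > 1 → CONVERGES

Converges (p = 6 > 1)


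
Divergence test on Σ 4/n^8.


lim(n→∞) 4/n^8 = 0
lim aₙ = 0 → nth-term test is INCONCLUSIVE
(Need other tests; this is actually a convergent p-series with p=8 > 1)

Inconclusive (lim aₙ = 0; need another test)


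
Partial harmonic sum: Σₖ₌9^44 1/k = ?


Σₖ₌9^44 1/k = 1/9 + 1/10 + 1/11 + ... + 1/44
= 15588182086317806089/9419588158802421600
≈ 1.6549

Sum = 15588182086317806089/9419588158802421600 ≈ 1.6549


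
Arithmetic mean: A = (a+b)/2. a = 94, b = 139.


AM = (94 + 139)/2 = 233/2 = 116.5

AM = 116.5


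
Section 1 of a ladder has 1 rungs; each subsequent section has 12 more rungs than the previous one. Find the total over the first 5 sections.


aₙ = 1 + (5-1)×12 = 49
Sₙ = n(a₁+aₙ)/2 = 5×(1+49)/2
= 5×50/2 = 125

S_5 = 125


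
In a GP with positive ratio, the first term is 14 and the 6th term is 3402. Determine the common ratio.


r^(n-1) = aₙ/a₁
r^5 = 3402/14 = 243
r = 243^(1/5)
= 3

r = 3


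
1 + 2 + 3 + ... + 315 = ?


n(n+1)/2 = 315×316/2 = 99540/2 = 49770

Σk = 49770


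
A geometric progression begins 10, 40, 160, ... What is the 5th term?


aₙ = a₁·r^(n-1)
= 10×4^4
= 10×256
= 2560

a_5 = 2560


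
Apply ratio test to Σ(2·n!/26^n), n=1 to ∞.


aₙ = 2·n!/26^n
a_{n+1}/aₙ = (n+1)!/26^(n+1) × 26^n/n!  (constant 2 cancels)
= (n+1)/26
L = lim(n→∞) (n+1)/26 = ∞
L > 1 → series DIVERGES

Diverges (ratio test: L = ∞ > 1)


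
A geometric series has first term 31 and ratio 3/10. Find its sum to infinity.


S∞ = a₁/(1-r) = 31/(1 - 3/10)
= 31/(7/10)
= 310/7

S∞ = 310/7


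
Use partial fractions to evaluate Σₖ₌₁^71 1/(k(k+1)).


1/(k(k+1)) = 1/k - 1/(k+1) (partial fractions)
Telescoping: Σ = 1 - 1/72 = 71/72

Sum = 71/72


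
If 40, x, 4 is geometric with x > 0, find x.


GM = √(40×4) = √160 = 12.6491

GM = 12.6491


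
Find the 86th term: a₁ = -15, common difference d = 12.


aₙ = a₁ + (n-1)d
= -15 + (86-1)×12
= -15 + 1020
= 1005

a_86 = 1005


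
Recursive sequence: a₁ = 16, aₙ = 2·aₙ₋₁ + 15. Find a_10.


Computing step by step:
a_1 = 16
a_2 = 47
a_3 = 109
a_4 = 233
a_5 = 481
a_6 = 977
a_7 = 1969
a_8 = 3953
a_9 = 7921
a_10 = 15857


a_10 = 15857


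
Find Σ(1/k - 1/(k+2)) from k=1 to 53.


Telescoping with gap 2: two head and two tail terms survive.
= (1 + 1/2) - (1/54 + 1/55)
= 3/2 - 1/54 - 1/55 = 2173/1485

Sum = 2173/1485


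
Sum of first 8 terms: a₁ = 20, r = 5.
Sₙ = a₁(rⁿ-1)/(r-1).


Sₙ = 20×(5^8 - 1)/(5 - 1)
= 20×(390625 - 1)/4
= 20×390624/4
= 1953120

S_8 = 1953120


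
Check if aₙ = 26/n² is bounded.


a₁ = 26, a₂ = 26/4, a₃ = 26/9, ...
0 < aₙ ≤ 26 for all n ≥ 1
The sequence IS bounded

Bounded (0 < aₙ ≤ 26)


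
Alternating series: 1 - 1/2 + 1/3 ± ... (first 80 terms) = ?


S = 1 - 1/2 + 1/3 - 1/4 + 1/5 - 1/6 + 1/7 - 1/8 ± ...
= 0.6869
(Full series converges to +ln(2) ≈ +0.6931)

S_80 = 0.6869


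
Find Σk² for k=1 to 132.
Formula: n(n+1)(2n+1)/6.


n = 132
n(n+1)(2n+1)/6 = 132×133×265/6
= 4652340/6 = 775390

Σk² = 775390


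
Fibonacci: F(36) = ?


Fibonacci sequence: 1, 1, 2, 3, 5, 8, 13, 21, 34, 55, 89, ...
F(36) = 14930352

F(36) = 14930352


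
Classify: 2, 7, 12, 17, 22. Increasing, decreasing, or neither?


Differences: 5, 5, 5, 5
All differences > 0 → strictly INCREASING

Monotonically increasing


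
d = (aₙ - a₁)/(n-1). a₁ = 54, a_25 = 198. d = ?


d = (aₙ - a₁)/(n-1)
= (198 - 54)/(25-1)
= 144/24 = 6

d = 6


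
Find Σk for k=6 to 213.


Σₖ₌6^213 k = Σₖ₌₁^213 k − Σₖ₌₁^5 k
= 213·214/2 − 5·6/2
= 22791 − 15 = 22776

Σk = 22776


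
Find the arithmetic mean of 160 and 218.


AM = (160 + 218)/2 = 378/2 = 189

AM = 189


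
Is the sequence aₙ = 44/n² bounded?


a₁ = 44, a₂ = 44/4, a₃ = 44/9, ...
0 < aₙ ≤ 44 for all n ≥ 1
The sequence IS bounded

Bounded (0 < aₙ ≤ 44)


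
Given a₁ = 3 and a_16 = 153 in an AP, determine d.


d = (aₙ - a₁)/(n-1)
= (153 - 3)/(16-1)
= 150/15 = 10

d = 10


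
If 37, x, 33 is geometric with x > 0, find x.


GM = √(37×33) = √1221 = 34.9428

GM = 34.9428


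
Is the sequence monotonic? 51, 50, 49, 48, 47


Differences: -1, -1, -1, -1
All differences < 0 → strictly DECREASING

Monotonically decreasing


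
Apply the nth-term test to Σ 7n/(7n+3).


lim(n→∞) 7n/(7n+3) = 7/7 = 1  (divide numerator and denominator by n)
lim aₙ = 1 ≠ 0 → series DIVERGES

Diverges (lim aₙ = 1 ≠ 0)


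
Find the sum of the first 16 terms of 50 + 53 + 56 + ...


aₙ = 50 + (16-1)×3 = 95
Sₙ = n(a₁+aₙ)/2 = 16×(50+95)/2
= 16×145/2 = 1160

S_16 = 1160


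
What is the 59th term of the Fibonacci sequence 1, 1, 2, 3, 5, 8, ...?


Fibonacci sequence: 1, 1, 2, 3, 5, 8, 13, 21, 34, 55, 89, ...
F(59) = 956722026041

F(59) = 956722026041


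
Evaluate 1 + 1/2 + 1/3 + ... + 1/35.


H_35 = 1/1 + 1/2 + 1/3 + ... + 1/35
= 54437269998109/13127595717600
≈ 4.1468

H_35 = 54437269998109/13127595717600 ≈ 4.1468


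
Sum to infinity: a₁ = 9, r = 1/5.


S∞ = a₁/(1-r) = 9/(1 - 1/5)
= 9/(4/5)
= 45/4

S∞ = 45/4


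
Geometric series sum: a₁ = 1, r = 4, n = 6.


Sₙ = 1×(4^6 - 1)/(4 - 1)
= 1×(4096 - 1)/3
= 1×4095/3
= 1365

S_6 = 1365


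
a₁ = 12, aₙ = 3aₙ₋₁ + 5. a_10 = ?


Computing step by step:
a_1 = 12
a_2 = 41
a_3 = 128
a_4 = 389
a_5 = 1172
a_6 = 3521
a_7 = 10568
a_8 = 31709
a_9 = 95132
a_10 = 285401


a_10 = 285401


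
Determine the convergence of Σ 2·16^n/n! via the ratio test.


aₙ = 2·16^n/n!
a_{n+1}/aₙ = 16^(n+1)/(n+1)! × n!/16^n  (constant 2 cancels)
= 16/(n+1)
L = lim(n→∞) 16/(n+1) = 0
L < 1 → series CONVERGES

Converges (ratio test: L = 0 < 1)


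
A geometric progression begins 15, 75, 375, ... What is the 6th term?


aₙ = a₁·r^(n-1)
= 15×5^5
= 15×3125
= 46875

a_6 = 46875


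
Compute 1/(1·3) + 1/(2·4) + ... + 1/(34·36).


1/(k(k+2)) = (1/2)·(1/k - 1/(k+2)) (partial fractions)
Telescoping: Σ = (1/2)·(1 + 1/2 - 1/35 - 1/36) = 1819/2520

Sum = 1819/2520


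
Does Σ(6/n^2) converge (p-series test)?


p-series test: Σ c/n^p converges if p > 1, diverges if p ≤ 1 (constant c > 0 doesn't affect convergence).
p = 2
2 > 1 → CONVERGES

Converges (p = 2 > 1)


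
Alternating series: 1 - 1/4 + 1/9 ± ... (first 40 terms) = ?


S = 1 - 1/4 + 1/9 - 1/16 + 1/25 - 1/36 + 1/49 - 1/64 ± ...
= 0.8222
(Full series converges to +π²/12 ≈ +0.8225)

S_40 = 0.8222


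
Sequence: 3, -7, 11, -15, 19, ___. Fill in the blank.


Pattern: alternating sign, magnitude arithmetic (d=4)
Terms: 3, -7, 11, -15, 19
Next term = -23

Next term = -23


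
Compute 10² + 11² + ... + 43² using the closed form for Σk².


Σₖ₌10^43 k² = Σₖ₌₁^43 k² − Σₖ₌₁^9 k²
= 43·44·87/6 − 9·10·19/6
= 27434 − 285 = 27149

Σk² = 27149


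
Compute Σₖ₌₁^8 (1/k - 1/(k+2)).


Telescoping with gap 2: two head and two tail terms survive.
= (1 + 1/2) - (1/9 + 1/10)
= 3/2 - 1/9 - 1/10 = 58/45

Sum = 58/45


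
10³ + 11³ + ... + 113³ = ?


Σₖ₌10^113 k³ = [113·114/2]² − [9·10/2]²
= 41486481 − 2025 = 41484456

Σk³ = 41484456


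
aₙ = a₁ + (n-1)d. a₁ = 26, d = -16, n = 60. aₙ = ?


aₙ = a₁ + (n-1)d
= 26 + (60-1)×-16
= 26 - 944
= -918

a_60 = -918


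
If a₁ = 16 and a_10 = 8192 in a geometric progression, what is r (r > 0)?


r^(n-1) = aₙ/a₁
r^9 = 8192/16 = 512
r = 512^(1/9)
= 2

r = 2


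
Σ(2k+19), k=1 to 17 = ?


Σ(2k+19) = 2·Σk + 19·n
= 2·153 + 19·17
= 306 + 323 = 629

Σ = 629


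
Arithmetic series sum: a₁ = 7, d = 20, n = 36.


aₙ = 7 + (36-1)×20 = 707
Sₙ = n(a₁+aₙ)/2 = 36×(7+707)/2
= 36×714/2 = 12852

S_36 = 12852


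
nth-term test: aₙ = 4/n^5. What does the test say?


lim(n→∞) 4/n^5 = 0
lim aₙ = 0 → nth-term test is INCONCLUSIVE
(Need other tests; this is actually a convergent p-series with p=5 > 1)

Inconclusive (lim aₙ = 0; need another test)


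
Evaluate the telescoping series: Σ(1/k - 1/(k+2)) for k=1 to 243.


Telescoping with gap 2: two head and two tail terms survive.
= (1 + 1/2) - (1/244 + 1/245)
= 3/2 - 1/244 - 1/245 = 89181/59780

Sum = 89181/59780


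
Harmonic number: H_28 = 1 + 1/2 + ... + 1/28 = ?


H_28 = 1/1 + 1/2 + 1/3 + ... + 1/28
= 315404588903/80313433200
≈ 3.9272

H_28 = 315404588903/80313433200 ≈ 3.9272


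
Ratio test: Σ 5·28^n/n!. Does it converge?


aₙ = 5·28^n/n!
a_{n+1}/aₙ = 28^(n+1)/(n+1)! × n!/28^n  (constant 5 cancels)
= 28/(n+1)
L = lim(n→∞) 28/(n+1) = 0
L < 1 → series CONVERGES

Converges (ratio test: L = 0 < 1)


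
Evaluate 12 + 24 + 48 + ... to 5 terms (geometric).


Sₙ = 12×(2^5 - 1)/(2 - 1)
= 12×(32 - 1)/1
= 12×31/1
= 372

S_5 = 372


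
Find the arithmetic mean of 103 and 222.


AM = (103 + 222)/2 = 325/2 = 162.5

AM = 162.5


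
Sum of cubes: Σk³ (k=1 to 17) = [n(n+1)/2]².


n(n+1)/2 = 17×18/2 = 153
Σk³ = 153² = 23409

Σk³ = 23409


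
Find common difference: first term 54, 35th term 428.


d = (aₙ - a₁)/(n-1)
= (428 - 54)/(35-1)
= 374/34 = 11

d = 11


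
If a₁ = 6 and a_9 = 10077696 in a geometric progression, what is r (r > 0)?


r^(n-1) = aₙ/a₁
r^8 = 10077696/6 = 1679616
r = 1679616^(1/8)
= ±6; taking r > 0 gives r = 6

r = 6


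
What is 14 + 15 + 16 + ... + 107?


Σₖ₌14^107 k = Σₖ₌₁^107 k − Σₖ₌₁^13 k
= 107·108/2 − 13·14/2
= 5778 − 91 = 5687

Σk = 5687


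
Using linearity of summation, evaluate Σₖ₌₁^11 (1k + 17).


Σ(1k+17) = 1·Σk + 17·n
= 1·66 + 17·11
= 66 + 187 = 253

Σ = 253


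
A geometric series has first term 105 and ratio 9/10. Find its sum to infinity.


S∞ = a₁/(1-r) = 105/(1 - 9/10)
= 105/(1/10)
= 1050

S∞ = 1050


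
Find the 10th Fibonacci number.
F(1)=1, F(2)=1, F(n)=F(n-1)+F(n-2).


Fibonacci sequence: 1, 1, 2, 3, 5, 8, 13, 21, 34, 55
F(10) = 55

F(10) = 55


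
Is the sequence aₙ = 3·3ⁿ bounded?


aₙ = 3·3ⁿ → as n→∞, aₙ→∞ (since base 3 > 1)
No finite upper bound exists
The sequence is UNBOUNDED

Unbounded (aₙ → ∞ as n → ∞)


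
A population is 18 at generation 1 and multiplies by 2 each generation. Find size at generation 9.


aₙ = a₁·r^(n-1)
= 18×2^8
= 18×256
= 4608

a_9 = 4608


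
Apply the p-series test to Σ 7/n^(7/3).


p-series test: Σ c/n^p converges if p > 1, diverges if p ≤ 1 (constant c > 0 doesn't affect convergence).
p = 7/3
7/3 > 1 → CONVERGES

Converges (p = 7/3 > 1)


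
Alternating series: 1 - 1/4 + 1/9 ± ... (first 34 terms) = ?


S = 1 - 1/4 + 1/9 - 1/16 + 1/25 - 1/36 + 1/49 - 1/64 ± ...
= 0.822
(Full series converges to +π²/12 ≈ +0.8225)

S_34 = 0.822


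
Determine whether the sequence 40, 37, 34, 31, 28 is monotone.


Differences: -3, -3, -3, -3
All differences < 0 → strictly DECREASING

Monotonically decreasing


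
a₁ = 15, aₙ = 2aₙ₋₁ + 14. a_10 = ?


Computing step by step:
a_1 = 15
a_2 = 44
a_3 = 102
a_4 = 218
a_5 = 450
a_6 = 914
a_7 = 1842
a_8 = 3698
a_9 = 7410
a_10 = 14834


a_10 = 14834


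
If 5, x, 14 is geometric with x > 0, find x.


GM = √(5×14) = √70 = 8.3666

GM = 8.3666


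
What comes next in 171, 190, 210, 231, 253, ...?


Pattern: triangular numbers: n(n+1)/2
Terms: 171, 190, 210, 231, 253
Next term = 276

Next term = 276


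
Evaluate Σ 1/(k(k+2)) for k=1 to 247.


1/(k(k+2)) = (1/2)·(1/k - 1/(k+2)) (partial fractions)
Telescoping: Σ = (1/2)·(1 + 1/2 - 1/248 - 1/249) = 92131/123504

Sum = 92131/123504


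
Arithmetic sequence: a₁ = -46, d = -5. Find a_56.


aₙ = a₁ + (n-1)d
= -46 + (56-1)×-5
= -46 - 275
= -321

a_56 = -321


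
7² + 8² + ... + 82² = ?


Σₖ₌7^82 k² = Σₖ₌₁^82 k² − Σₖ₌₁^6 k²
= 82·83·165/6 − 6·7·13/6
= 187165 − 91 = 187074

Σk² = 187074


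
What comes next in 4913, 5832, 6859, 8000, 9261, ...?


Pattern: perfect cubes: n³
Terms: 4913, 5832, 6859, 8000, 9261
Next term = 10648

Next term = 10648


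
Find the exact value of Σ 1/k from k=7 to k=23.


Σₖ₌7^23 1/k = 1/7 + 1/8 + 1/9 + ... + 1/23
= 764043411/594914320
≈ 1.2843

Sum = 764043411/594914320 ≈ 1.2843


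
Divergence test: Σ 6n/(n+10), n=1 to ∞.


lim(n→∞) 6n/(n+10) = 6/1 = 6  (divide numerator and denominator by n)
lim aₙ = 6 ≠ 0 → series DIVERGES

Diverges (lim aₙ = 6 ≠ 0)


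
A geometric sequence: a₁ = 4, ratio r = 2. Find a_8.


aₙ = a₁·r^(n-1)
= 4×2^7
= 4×128
= 512

a_8 = 512


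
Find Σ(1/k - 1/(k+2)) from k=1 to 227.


Telescoping with gap 2: two head and two tail terms survive.
= (1 + 1/2) - (1/228 + 1/229)
= 3/2 - 1/228 - 1/229 = 77861/52212

Sum = 77861/52212


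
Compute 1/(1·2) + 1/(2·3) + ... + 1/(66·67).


1/(k(k+1)) = 1/k - 1/(k+1) (partial fractions)
Telescoping: Σ = 1 - 1/67 = 66/67

Sum = 66/67


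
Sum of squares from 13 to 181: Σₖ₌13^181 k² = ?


Σₖ₌13^181 k² = Σₖ₌₁^181 k² − Σₖ₌₁^12 k²
= 181·182·363/6 − 12·13·25/6
= 1992991 − 650 = 1992341

Σk² = 1992341


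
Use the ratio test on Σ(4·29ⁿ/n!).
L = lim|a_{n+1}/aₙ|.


aₙ = 4·29^n/n!
a_{n+1}/aₙ = 29^(n+1)/(n+1)! × n!/29^n  (constant 4 cancels)
= 29/(n+1)
L = lim(n→∞) 29/(n+1) = 0
L < 1 → series CONVERGES

Converges (ratio test: L = 0 < 1)


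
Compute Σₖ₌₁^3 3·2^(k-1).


Sₙ = 3×(2^3 - 1)/(2 - 1)
= 3×(8 - 1)/1
= 3×7/1
= 21

S_3 = 21


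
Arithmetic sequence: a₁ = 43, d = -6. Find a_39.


aₙ = a₁ + (n-1)d
= 43 + (39-1)×-6
= 43 - 228
= -185

a_39 = -185


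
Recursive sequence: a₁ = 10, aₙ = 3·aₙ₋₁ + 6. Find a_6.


Computing step by step:
a_1 = 10
a_2 = 36
a_3 = 114
a_4 = 348
a_5 = 1050
a_6 = 3156


a_6 = 3156


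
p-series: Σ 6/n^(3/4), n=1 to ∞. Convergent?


p-series test: Σ c/n^p converges if p > 1, diverges if p ≤ 1 (constant c > 0 doesn't affect convergence).
p = 3/4
3/4 ≤ 1 → DIVERGES

Diverges (p = 3/4 ≤ 1)


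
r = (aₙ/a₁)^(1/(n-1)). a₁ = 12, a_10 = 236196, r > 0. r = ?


r^(n-1) = aₙ/a₁
r^9 = 236196/12 = 19683
r = 19683^(1/9)
= 3

r = 3


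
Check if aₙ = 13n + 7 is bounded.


aₙ = 13n + 7 → as n→∞, aₙ→∞
No finite upper bound exists
The sequence is UNBOUNDED

Unbounded (aₙ → ∞ as n → ∞)


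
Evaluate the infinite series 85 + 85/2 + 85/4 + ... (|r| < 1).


S∞ = a₁/(1-r) = 85/(1 - 1/2)
= 85/(1/2)
= 170

S∞ = 170


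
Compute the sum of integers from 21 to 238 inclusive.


Σₖ₌21^238 k = Σₖ₌₁^238 k − Σₖ₌₁^20 k
= 238·239/2 − 20·21/2
= 28441 − 210 = 28231

Σk = 28231


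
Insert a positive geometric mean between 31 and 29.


GM = √(31×29) = √899 = 29.9833

GM = 29.9833


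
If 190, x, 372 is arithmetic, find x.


AM = (190 + 372)/2 = 562/2 = 281

AM = 281


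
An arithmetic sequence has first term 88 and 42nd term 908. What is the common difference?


d = (aₙ - a₁)/(n-1)
= (908 - 88)/(42-1)
= 820/41 = 20

d = 20


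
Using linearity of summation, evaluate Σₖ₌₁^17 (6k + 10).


Σ(6k+10) = 6·Σk + 10·n
= 6·153 + 10·17
= 918 + 170 = 1088

Σ = 1088


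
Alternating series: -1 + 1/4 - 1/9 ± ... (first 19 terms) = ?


S = -1 + 1/4 - 1/9 + 1/16 - 1/25 + 1/36 - 1/49 + 1/64 ± ...
= -0.8238
(Full series converges to -π²/12 ≈ -0.8225)

S_19 = -0.8238


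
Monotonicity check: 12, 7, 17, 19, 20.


Differences: -5, 10, 2, 1
Difference at position 2 is +10 (> 0) but position 1 is -5 (< 0) — sequence both rises and falls
→ NOT monotonic

Not monotonic


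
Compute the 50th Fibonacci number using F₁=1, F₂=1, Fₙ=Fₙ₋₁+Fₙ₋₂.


Fibonacci sequence: 1, 1, 2, 3, 5, 8, 13, 21, 34, 55, 89, ...
F(50) = 12586269025

F(50) = 12586269025


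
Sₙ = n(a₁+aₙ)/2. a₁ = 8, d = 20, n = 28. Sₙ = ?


aₙ = 8 + (28-1)×20 = 548
Sₙ = n(a₁+aₙ)/2 = 28×(8+548)/2
= 28×556/2 = 7784

S_28 = 7784


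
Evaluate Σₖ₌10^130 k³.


Σₖ₌10^130 k³ = [130·131/2]² − [9·10/2]²
= 72505225 − 2025 = 72503200

Σk³ = 72503200


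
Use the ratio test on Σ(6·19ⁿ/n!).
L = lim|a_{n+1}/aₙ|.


aₙ = 6·19^n/n!
a_{n+1}/aₙ = 19^(n+1)/(n+1)! × n!/19^n  (constant 6 cancels)
= 19/(n+1)
L = lim(n→∞) 19/(n+1) = 0
L < 1 → series CONVERGES

Converges (ratio test: L = 0 < 1)


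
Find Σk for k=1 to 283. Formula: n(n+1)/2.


n(n+1)/2 = 283×284/2 = 80372/2 = 40186

Σk = 40186


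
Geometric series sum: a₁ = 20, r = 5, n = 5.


Sₙ = 20×(5^5 - 1)/(5 - 1)
= 20×(3125 - 1)/4
= 20×3124/4
= 15620

S_5 = 15620


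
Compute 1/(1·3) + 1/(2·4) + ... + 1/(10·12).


1/(k(k+2)) = (1/2)·(1/k - 1/(k+2)) (partial fractions)
Telescoping: Σ = (1/2)·(1 + 1/2 - 1/11 - 1/12) = 175/264

Sum = 175/264


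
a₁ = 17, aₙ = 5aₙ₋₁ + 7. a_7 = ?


Computing step by step:
a_1 = 17
a_2 = 92
a_3 = 467
a_4 = 2342
a_5 = 11717
a_6 = 58592
a_7 = 292967


a_7 = 292967


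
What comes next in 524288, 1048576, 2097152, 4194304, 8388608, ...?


Pattern: powers of 2: 2ⁿ
Terms: 524288, 1048576, 2097152, 4194304, 8388608
Next term = 16777216

Next term = 16777216


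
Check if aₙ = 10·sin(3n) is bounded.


For all n, -1 ≤ sin(3n) ≤ 1, so -10 ≤ 10·sin(3n) ≤ 10
Lower bound: -10, Upper bound: 10
The sequence IS bounded

Bounded (-10 ≤ aₙ ≤ 10)


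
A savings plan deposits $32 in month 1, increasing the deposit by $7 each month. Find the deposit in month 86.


aₙ = a₁ + (n-1)d
= 32 + (86-1)×7
= 32 + 595
= 627

a_86 = 627


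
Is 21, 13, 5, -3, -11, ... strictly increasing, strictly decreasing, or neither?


Differences: -8, -8, -8, -8
All differences < 0 → strictly DECREASING

Monotonically decreasing


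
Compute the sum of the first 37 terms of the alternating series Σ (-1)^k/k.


S = -1 + 1/2 - 1/3 + 1/4 - 1/5 + 1/6 - 1/7 + 1/8 ± ...
= -0.7065
(Full series converges to -ln(2) ≈ -0.6931)

S_37 = -0.7065


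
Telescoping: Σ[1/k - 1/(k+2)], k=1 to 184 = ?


Telescoping with gap 2: two head and two tail terms survive.
= (1 + 1/2) - (1/185 + 1/186)
= 3/2 - 1/185 - 1/186 = 25622/17205

Sum = 25622/17205
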